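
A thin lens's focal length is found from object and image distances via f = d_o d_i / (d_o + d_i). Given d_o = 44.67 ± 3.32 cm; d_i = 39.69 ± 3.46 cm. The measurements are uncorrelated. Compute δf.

∂f/∂d_o = (d_i/(d_o+d_i))² = 0.221;  ∂f/∂d_i = (d_o/(d_o+d_i))² = 0.280
δf = √((∂f/∂d_o · δd_o)² + (∂f/∂d_i · δd_i)²) = √(0.540 + 0.941) = 1.22 cm

1.22 cm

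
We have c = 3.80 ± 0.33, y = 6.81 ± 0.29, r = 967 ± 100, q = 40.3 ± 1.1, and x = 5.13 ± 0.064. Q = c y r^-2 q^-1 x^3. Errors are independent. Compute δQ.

Products/powers → add relative errors in quadrature, weighted by exponent:
  (1·δc/c)² = (1×0.0868)² = 0.00754;  (1·δy/y)² = (1×0.0426)² = 0.00181;  (-2·δr/r)² = (-2×0.103)² = 0.0428;  (-1·δq/q)² = (-1×0.0273)² = 0.000745;  (3·δx/x)² = (3×0.0125)² = 0.00140
δQ/Q = √(0.0543) = 0.233
Q = 9.27e-05, so δQ = 0.233 × 9.27e-05 = 2.16e-05.

2.16e-05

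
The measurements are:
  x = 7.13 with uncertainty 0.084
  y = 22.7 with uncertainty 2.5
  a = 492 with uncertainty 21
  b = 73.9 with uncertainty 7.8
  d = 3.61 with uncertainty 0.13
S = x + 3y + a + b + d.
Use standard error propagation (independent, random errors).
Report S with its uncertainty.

645 ± 23.6

Absolute uncertainties add in quadrature for a linear combination:
  (δx)² = 0.00706;  (3·δy)² = 56.2;  (δa)² = 441;  (δb)² = 60.8;  (δd)² = 0.0169
δS = √(558) = 23.6
S = 645.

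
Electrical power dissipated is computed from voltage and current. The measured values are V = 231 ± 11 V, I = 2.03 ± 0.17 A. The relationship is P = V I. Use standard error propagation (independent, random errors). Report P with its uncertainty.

P is a product of powers, so relative uncertainties combine in quadrature:
  (1·δV/V)² = (1×0.0476)² = 0.00227;  (1·δI/I)² = (1×0.0837)² = 0.00701
δP/P = √(0.00928) = 0.0963
P = 469 W, so δP = 0.0963 × 469 = 45.2 W.

469 ± 45.2 W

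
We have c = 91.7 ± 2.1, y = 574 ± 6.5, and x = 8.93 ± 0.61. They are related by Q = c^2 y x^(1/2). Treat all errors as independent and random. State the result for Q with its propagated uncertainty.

(1.44 ± 0.0840) × 10^7

For a monomial Q ∝ c^2, y, x^(1/2), fractional errors add in quadrature:
  (2·δc/c)² = (2×0.0229)² = 0.00210;  (1·δy/y)² = (1×0.0113)² = 0.000128;  (½·δx/x)² = (0.5×0.0683)² = 0.00117
δQ/Q = √(0.00339) = 0.0582
Q = 1.44e+07, so δQ = 0.0582 × 1.44e+07 = 8.4e+05.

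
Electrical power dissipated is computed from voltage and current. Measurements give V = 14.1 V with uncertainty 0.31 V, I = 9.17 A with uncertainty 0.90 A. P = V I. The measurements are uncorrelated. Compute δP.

13.0 W

Since P is a product/quotient, work with relative uncertainties:
  (1·δV/V)² = (1×0.0220)² = 0.000483;  (1·δI/I)² = (1×0.0981)² = 0.00963
δP/P = √(0.0101) = 0.101
P = 129 W, so δP = 0.101 × 129 = 13.0 W.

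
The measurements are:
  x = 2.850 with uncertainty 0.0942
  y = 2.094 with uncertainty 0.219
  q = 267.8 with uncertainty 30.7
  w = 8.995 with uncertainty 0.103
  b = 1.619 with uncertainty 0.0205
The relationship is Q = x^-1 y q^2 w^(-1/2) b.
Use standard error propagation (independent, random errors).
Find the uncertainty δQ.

7240

Q is a product of powers, so relative uncertainties combine in quadrature:
  (-1·δx/x)² = (-1×0.0331)² = 0.00109;  (1·δy/y)² = (1×0.105)² = 0.0109;  (2·δq/q)² = (2×0.115)² = 0.0526;  (−½·δw/w)² = (-0.5×0.0115)² = 3.28e-05;  (1·δb/b)² = (1×0.0127)² = 0.000160
δQ/Q = √(0.0648) = 0.255
Q = 28440, so δQ = 0.255 × 28440 = 7240.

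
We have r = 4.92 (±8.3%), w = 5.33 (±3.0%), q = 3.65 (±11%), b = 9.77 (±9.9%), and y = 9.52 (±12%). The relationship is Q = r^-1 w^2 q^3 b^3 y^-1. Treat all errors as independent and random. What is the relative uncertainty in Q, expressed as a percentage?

47.1%

Q is a product of powers, so relative uncertainties combine in quadrature:
  (-1·δr/r)² = (-1×0.0830)² = 0.00689;  (2·δw/w)² = (2×0.0300)² = 0.00360;  (3·δq/q)² = (3×0.110)² = 0.109;  (3·δb/b)² = (3×0.0990)² = 0.0882;  (-1·δy/y)² = (-1×0.120)² = 0.0144
δQ/Q = √(0.222) = 0.471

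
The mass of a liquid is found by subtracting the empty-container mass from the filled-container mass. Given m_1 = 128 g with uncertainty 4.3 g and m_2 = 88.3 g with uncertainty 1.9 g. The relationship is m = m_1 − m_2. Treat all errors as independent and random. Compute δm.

4.70 g

Sums and differences: (δm)² = Σ (cᵢ δxᵢ)².
  (δm_1)² = 18.5;  (δm_2)² = 3.61
δm = √(22.1) = 4.70 g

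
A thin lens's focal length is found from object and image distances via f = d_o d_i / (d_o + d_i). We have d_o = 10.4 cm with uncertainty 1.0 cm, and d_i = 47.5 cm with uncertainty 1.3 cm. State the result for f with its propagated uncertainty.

∂f/∂d_o = (d_i/(d_o+d_i))² = 0.673;  ∂f/∂d_i = (d_o/(d_o+d_i))² = 0.0323
δf = √((∂f/∂d_o · δd_o)² + (∂f/∂d_i · δd_i)²) = √(0.453 + 0.00176) = 0.674 cm
f = 8.53 cm.

8.53 ± 0.674 cm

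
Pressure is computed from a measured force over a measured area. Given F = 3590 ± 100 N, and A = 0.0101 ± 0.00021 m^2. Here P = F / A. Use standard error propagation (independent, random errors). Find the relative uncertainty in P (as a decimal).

0.0348

P is a product of powers, so relative uncertainties combine in quadrature:
  (1·δF/F)² = (1×0.0279)² = 0.000776;  (-1·δA/A)² = (-1×0.0208)² = 0.000432
δP/P = √(0.00121) = 0.0348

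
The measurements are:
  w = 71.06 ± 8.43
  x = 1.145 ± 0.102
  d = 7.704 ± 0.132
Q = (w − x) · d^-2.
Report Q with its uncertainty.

1.178 ± 0.148

Let u = w − x = 69.92. δu = √(δw² + δx²) = √(71.1 + 0.0104) = 8.43, so δu/u = 0.121.
Q is then a monomial in u, d:
δQ/Q = √((δu/u)² + (-2·δd/d)²) = √(0.0145 + 0.00117) = 0.125
Q = 1.178, so δQ = 0.125 × 1.178 = 0.148.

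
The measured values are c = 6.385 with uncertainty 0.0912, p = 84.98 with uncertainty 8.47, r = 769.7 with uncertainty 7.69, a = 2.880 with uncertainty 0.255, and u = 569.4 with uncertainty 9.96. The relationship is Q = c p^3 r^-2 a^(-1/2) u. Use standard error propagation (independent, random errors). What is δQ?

674

For a monomial Q ∝ c, p^3, r^-2, a^(-1/2), u, fractional errors add in quadrature:
  (1·δc/c)² = (1×0.0143)² = 0.000204;  (3·δp/p)² = (3×0.0997)² = 0.0894;  (-2·δr/r)² = (-2×0.00999)² = 0.000399;  (−½·δa/a)² = (-0.5×0.0885)² = 0.00196;  (1·δu/u)² = (1×0.0175)² = 0.000306
δQ/Q = √(0.0923) = 0.304
Q = 2219, so δQ = 0.304 × 2219 = 674.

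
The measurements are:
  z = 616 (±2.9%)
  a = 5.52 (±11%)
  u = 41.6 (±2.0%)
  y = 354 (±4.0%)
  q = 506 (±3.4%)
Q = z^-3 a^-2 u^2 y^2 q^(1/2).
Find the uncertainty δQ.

Products/powers → add relative errors in quadrature, weighted by exponent:
  (-3·δz/z)² = (-3×0.0290)² = 0.00757;  (-2·δa/a)² = (-2×0.110)² = 0.0484;  (2·δu/u)² = (2×0.0200)² = 0.00160;  (2·δy/y)² = (2×0.0400)² = 0.00640;  (½·δq/q)² = (0.5×0.0340)² = 0.000289
δQ/Q = √(0.0643) = 0.253
Q = 0.685, so δQ = 0.253 × 0.685 = 0.174.

0.174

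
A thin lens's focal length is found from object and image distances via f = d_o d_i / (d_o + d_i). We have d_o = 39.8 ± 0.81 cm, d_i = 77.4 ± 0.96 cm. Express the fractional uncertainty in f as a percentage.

1.41%

∂f/∂d_o = (d_i/(d_o+d_i))² = 0.436;  ∂f/∂d_i = (d_o/(d_o+d_i))² = 0.115
δf = √((∂f/∂d_o · δd_o)² + (∂f/∂d_i · δd_i)²) = √(0.125 + 0.0123) = 0.370 cm
f = 26.3 cm, so δf/f = 0.370/26.3 = 0.0141.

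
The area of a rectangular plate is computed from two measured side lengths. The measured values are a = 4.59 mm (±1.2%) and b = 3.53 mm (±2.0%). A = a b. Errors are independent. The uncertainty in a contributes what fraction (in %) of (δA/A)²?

26.5%

(δA/A)² = (1·δa/a)² + (1·δb/b)²
  a term: (1×0.0120)² = 0.000144
  b term: (1×0.0200)² = 0.000400
Total = 0.000544. Share from a = 0.000144/0.000544 = 0.265.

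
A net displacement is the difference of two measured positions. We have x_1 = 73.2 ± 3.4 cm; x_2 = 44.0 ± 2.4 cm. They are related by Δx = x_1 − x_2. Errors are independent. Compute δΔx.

4.16 cm

Δx is a linear combination, so absolute uncertainties add in quadrature:
  (δx_1)² = 11.6;  (δx_2)² = 5.76
δΔx = √(17.3) = 4.16 cm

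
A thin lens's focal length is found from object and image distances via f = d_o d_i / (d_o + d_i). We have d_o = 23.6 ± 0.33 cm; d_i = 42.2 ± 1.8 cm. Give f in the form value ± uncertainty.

∂f/∂d_o = (d_i/(d_o+d_i))² = 0.411;  ∂f/∂d_i = (d_o/(d_o+d_i))² = 0.129
δf = √((∂f/∂d_o · δd_o)² + (∂f/∂d_i · δd_i)²) = √(0.0184 + 0.0536) = 0.268 cm
f = 15.1 cm.

15.1 ± 0.268 cm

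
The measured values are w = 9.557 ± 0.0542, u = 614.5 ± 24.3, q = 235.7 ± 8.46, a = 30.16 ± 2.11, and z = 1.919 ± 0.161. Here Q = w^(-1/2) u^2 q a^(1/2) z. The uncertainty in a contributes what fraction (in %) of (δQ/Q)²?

7.74%

(δQ/Q)² = (−½·δw/w)² + (2·δu/u)² + (1·δq/q)² + (½·δa/a)² + (1·δz/z)²
  w term: (-0.5×0.00567)² = 8.04e-06
  u term: (2×0.0395)² = 0.00626
  q term: (1×0.0359)² = 0.00129
  a term: (0.5×0.0700)² = 0.00122
  z term: (1×0.0839)² = 0.00704
Total = 0.0158. Share from a = 0.00122/0.0158 = 0.0774.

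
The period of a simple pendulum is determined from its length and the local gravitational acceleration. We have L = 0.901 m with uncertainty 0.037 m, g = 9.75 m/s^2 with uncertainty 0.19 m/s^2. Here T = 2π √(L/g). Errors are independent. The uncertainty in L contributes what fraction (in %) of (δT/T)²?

81.6%

(δT/T)² = (½·δL/L)² + (−½·δg/g)²
  L term: (0.5×0.0411)² = 0.000422
  g term: (-0.5×0.0195)² = 9.49e-05
Total = 0.000517. Share from L = 0.000422/0.000517 = 0.816.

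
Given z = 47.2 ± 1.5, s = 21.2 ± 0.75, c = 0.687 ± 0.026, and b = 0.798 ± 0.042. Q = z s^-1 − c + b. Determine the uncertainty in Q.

0.117

Let p = z·s^-1 = 2.23. δp/p = √((1·δz/z)² + (-1·δs/s)²) = √(0.00101 + 0.00125) = 0.0476, so δp = 0.106.
Q = p − c + b: δQ = √(δp² + δc² + δb²) = √(0.0112 + 0.000676 + 0.00176) = 0.117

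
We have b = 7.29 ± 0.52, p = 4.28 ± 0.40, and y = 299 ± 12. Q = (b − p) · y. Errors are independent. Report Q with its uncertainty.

900 ± 199

Let u = b − p = 3.01. δu = √(δb² + δp²) = √(0.270 + 0.160) = 0.656, so δu/u = 0.218.
Q is then a monomial in u, y:
δQ/Q = √((δu/u)² + (1·δy/y)²) = √(0.0475 + 0.00161) = 0.222
Q = 900, so δQ = 0.222 × 900 = 199.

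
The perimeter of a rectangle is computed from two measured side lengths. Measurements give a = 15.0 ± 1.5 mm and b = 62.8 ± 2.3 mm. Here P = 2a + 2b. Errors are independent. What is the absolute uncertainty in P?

P is a linear combination, so absolute uncertainties add in quadrature:
  (2·δa)² = 9.00;  (2·δb)² = 21.2
δP = √(30.2) = 5.49 mm

5.49 mm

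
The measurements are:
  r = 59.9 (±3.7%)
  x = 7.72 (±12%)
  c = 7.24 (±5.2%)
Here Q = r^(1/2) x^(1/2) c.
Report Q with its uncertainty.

Since Q is a product/quotient, work with relative uncertainties:
  (½·δr/r)² = (0.5×0.0370)² = 0.000342;  (½·δx/x)² = (0.5×0.120)² = 0.00360;  (1·δc/c)² = (1×0.0520)² = 0.00270
δQ/Q = √(0.00665) = 0.0815
Q = 156, so δQ = 0.0815 × 156 = 12.7.

156 ± 12.7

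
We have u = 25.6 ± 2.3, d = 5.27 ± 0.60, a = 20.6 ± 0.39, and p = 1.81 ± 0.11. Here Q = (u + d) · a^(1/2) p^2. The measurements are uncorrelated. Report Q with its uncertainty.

459 ± 66.2

Let w = u + d = 30.9. δw = √(δu² + δd²) = √(5.29 + 0.360) = 2.38, so δw/w = 0.0770.
Q is then a monomial in w, a, p:
δQ/Q = √((δw/w)² + (½·δa/a)² + (2·δp/p)²) = √(0.00593 + 8.96e-05 + 0.0148) = 0.144
Q = 459, so δQ = 0.144 × 459 = 66.2.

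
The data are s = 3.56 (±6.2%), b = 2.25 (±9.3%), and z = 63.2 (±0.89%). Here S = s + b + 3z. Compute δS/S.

0.00877

Absolute uncertainties add in quadrature for a linear combination:
  (δs)² = 0.0487;  (δb)² = 0.0438;  (3·δz)² = 2.85
δS = √(2.94) = 1.71
S = 195, so δS/S = 1.71/195 = 0.00877.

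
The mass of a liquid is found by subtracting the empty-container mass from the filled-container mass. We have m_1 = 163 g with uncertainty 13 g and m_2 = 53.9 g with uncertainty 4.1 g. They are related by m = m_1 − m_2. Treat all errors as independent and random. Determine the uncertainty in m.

13.6 g

Each term contributes (cᵢ δxᵢ)² to (δm)²:
  (δm_1)² = 169;  (δm_2)² = 16.8
δm = √(186) = 13.6 g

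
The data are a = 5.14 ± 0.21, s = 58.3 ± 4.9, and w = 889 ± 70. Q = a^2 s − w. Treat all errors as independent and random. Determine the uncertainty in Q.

194

Let p = a^2·s = 1540. δp/p = √((2·δa/a)² + (1·δs/s)²) = √(0.00668 + 0.00706) = 0.117, so δp = 181.
Q = p − w: δQ = √(δp² + δw²) = √(32600 + 4900) = 194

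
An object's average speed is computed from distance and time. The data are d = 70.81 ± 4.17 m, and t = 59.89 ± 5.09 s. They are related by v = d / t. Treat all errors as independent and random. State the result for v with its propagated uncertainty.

1.182 ± 0.122 m/s

Each factor contributes (exponent × relative error)² to (δv/v)²:
  (1·δd/d)² = (1×0.0589)² = 0.00347;  (-1·δt/t)² = (-1×0.0850)² = 0.00722
δv/v = √(0.0107) = 0.103
v = 1.182 m/s, so δv = 0.103 × 1.182 = 0.122 m/s.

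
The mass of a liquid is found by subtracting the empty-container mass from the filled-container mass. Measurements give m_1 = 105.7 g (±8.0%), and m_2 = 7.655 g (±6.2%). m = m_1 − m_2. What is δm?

Absolute uncertainties add in quadrature for a linear combination:
  (δm_1)² = 71.5;  (δm_2)² = 0.225
δm = √(71.7) = 8.47 g

8.47 g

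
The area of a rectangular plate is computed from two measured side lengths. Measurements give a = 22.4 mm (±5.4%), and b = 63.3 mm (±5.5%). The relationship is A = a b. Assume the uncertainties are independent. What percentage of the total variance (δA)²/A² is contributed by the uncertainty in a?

49.1%

(δA/A)² = (1·δa/a)² + (1·δb/b)²
  a term: (1×0.0540)² = 0.00292
  b term: (1×0.0550)² = 0.00302
Total = 0.00594. Share from a = 0.00292/0.00594 = 0.491.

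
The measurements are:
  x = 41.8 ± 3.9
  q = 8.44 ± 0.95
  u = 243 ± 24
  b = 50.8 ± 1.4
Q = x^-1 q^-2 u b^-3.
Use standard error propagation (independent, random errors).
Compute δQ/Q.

0.276

Products/powers → add relative errors in quadrature, weighted by exponent:
  (-1·δx/x)² = (-1×0.0933)² = 0.00871;  (-2·δq/q)² = (-2×0.113)² = 0.0507;  (1·δu/u)² = (1×0.0988)² = 0.00975;  (-3·δb/b)² = (-3×0.0276)² = 0.00684
δQ/Q = √(0.0760) = 0.276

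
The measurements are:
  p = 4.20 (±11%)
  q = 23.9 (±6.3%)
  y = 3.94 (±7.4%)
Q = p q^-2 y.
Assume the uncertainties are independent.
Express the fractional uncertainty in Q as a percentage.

Each factor contributes (exponent × relative error)² to (δQ/Q)²:
  (1·δp/p)² = (1×0.110)² = 0.0121;  (-2·δq/q)² = (-2×0.0630)² = 0.0159;  (1·δy/y)² = (1×0.0740)² = 0.00548
δQ/Q = √(0.0335) = 0.183

18.3%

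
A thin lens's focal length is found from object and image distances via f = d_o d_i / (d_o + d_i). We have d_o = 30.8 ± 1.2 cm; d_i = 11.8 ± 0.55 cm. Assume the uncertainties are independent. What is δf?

0.302 cm

∂f/∂d_o = (d_i/(d_o+d_i))² = 0.0767;  ∂f/∂d_i = (d_o/(d_o+d_i))² = 0.523
δf = √((∂f/∂d_o · δd_o)² + (∂f/∂d_i · δd_i)²) = √(0.00848 + 0.0827) = 0.302 cm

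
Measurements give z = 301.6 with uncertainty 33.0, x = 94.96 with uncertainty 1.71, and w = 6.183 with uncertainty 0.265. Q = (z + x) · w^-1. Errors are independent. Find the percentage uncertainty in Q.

9.37%

Let u = z + x = 396.6. δu = √(δz² + δx²) = √(1090 + 2.92) = 33.0, so δu/u = 0.0833.
Q is then a monomial in u, w:
δQ/Q = √((δu/u)² + (-1·δw/w)²) = √(0.00694 + 0.00184) = 0.0937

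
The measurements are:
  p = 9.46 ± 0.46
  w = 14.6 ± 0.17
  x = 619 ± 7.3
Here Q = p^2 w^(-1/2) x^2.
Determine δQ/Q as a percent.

10.0%

Products/powers → add relative errors in quadrature, weighted by exponent:
  (2·δp/p)² = (2×0.0486)² = 0.00946;  (−½·δw/w)² = (-0.5×0.0116)² = 3.39e-05;  (2·δx/x)² = (2×0.0118)² = 0.000556
δQ/Q = √(0.0100) = 0.100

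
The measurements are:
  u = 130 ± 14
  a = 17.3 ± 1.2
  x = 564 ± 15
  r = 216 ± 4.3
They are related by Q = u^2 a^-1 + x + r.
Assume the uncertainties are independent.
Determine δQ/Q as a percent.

Let p = u^2·a^-1 = 977. δp/p = √((2·δu/u)² + (-1·δa/a)²) = √(0.0464 + 0.00481) = 0.226, so δp = 221.
Q = p + x + r: δQ = √(δp² + δx² + δr²) = √(48900 + 225 + 18.5) = 222
Q = 1760, so δQ/Q = 222/1760 = 0.126.

12.6%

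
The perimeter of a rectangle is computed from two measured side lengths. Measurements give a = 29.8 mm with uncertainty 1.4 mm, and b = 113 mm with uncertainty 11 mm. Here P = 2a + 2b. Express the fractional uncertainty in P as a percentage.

7.77%

P is a linear combination, so absolute uncertainties add in quadrature:
  (2·δa)² = 7.84;  (2·δb)² = 484
δP = √(492) = 22.2 mm
P = 286 mm, so δP/P = 22.2/286 = 0.0777.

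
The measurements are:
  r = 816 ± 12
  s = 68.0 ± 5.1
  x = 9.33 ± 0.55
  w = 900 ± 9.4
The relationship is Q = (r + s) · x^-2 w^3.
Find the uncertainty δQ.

9.1e+08

Let u = r + s = 884. δu = √(δr² + δs²) = √(144 + 26.0) = 13.0, so δu/u = 0.0147.
Q is then a monomial in u, x, w:
δQ/Q = √((δu/u)² + (-2·δx/x)² + (3·δw/w)²) = √(0.000218 + 0.0139 + 0.000982) = 0.123
Q = 7.4e+09, so δQ = 0.123 × 7.4e+09 = 9.1e+08.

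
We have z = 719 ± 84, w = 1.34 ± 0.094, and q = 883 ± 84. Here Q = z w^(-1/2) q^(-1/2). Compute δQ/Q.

For a monomial Q ∝ z, w^(-1/2), q^(-1/2), fractional errors add in quadrature:
  (1·δz/z)² = (1×0.117)² = 0.0136;  (−½·δw/w)² = (-0.5×0.0701)² = 0.00123;  (−½·δq/q)² = (-0.5×0.0951)² = 0.00226
δQ/Q = √(0.0171) = 0.131

0.131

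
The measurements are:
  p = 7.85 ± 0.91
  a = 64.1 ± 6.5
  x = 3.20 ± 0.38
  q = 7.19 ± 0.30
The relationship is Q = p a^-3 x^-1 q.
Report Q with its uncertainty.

Since Q is a product/quotient, work with relative uncertainties:
  (1·δp/p)² = (1×0.116)² = 0.0134;  (-3·δa/a)² = (-3×0.101)² = 0.0925;  (-1·δx/x)² = (-1×0.119)² = 0.0141;  (1·δq/q)² = (1×0.0417)² = 0.00174
δQ/Q = √(0.122) = 0.349
Q = 6.7e-05, so δQ = 0.349 × 6.7e-05 = 2.34e-05.

(6.70 ± 2.34) × 10^-5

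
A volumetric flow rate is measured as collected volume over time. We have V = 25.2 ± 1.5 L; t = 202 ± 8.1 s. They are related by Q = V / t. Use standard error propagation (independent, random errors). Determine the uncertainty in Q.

Q is a product of powers, so relative uncertainties combine in quadrature:
  (1·δV/V)² = (1×0.0595)² = 0.00354;  (-1·δt/t)² = (-1×0.0401)² = 0.00161
δQ/Q = √(0.00515) = 0.0718
Q = 0.125 L/s, so δQ = 0.0718 × 0.125 = 0.00895 L/s.

0.00895 L/s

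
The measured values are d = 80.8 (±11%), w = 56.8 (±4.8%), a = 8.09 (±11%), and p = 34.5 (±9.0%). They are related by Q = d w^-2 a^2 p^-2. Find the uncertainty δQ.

0.000440

Relative error in a monomial: (δQ/Q)² = Σ (nᵢ · δxᵢ/xᵢ)².
  (1·δd/d)² = (1×0.110)² = 0.0121;  (-2·δw/w)² = (-2×0.0480)² = 0.00922;  (2·δa/a)² = (2×0.110)² = 0.0484;  (-2·δp/p)² = (-2×0.0900)² = 0.0324
δQ/Q = √(0.102) = 0.320
Q = 0.00138, so δQ = 0.320 × 0.00138 = 0.000440.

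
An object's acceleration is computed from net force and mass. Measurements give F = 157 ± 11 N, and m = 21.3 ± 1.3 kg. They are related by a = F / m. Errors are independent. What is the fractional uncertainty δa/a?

Products/powers → add relative errors in quadrature, weighted by exponent:
  (1·δF/F)² = (1×0.0701)² = 0.00491;  (-1·δm/m)² = (-1×0.0610)² = 0.00373
δa/a = √(0.00863) = 0.0929

0.0929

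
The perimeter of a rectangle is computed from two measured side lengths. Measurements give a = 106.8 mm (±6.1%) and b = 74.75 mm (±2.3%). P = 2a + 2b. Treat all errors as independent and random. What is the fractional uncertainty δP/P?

0.0371

For a sum/difference, combine absolute errors in quadrature:
  (2·δa)² = 170;  (2·δb)² = 11.8
δP = √(182) = 13.5 mm
P = 363.1 mm, so δP/P = 13.5/363.1 = 0.0371.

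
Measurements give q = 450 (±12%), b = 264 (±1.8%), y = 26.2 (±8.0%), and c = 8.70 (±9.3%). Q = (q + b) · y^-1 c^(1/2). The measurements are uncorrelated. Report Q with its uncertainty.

Let u = q + b = 714. δu = √(δq² + δb²) = √(2920 + 22.6) = 54.2, so δu/u = 0.0759.
Q is then a monomial in u, y, c:
δQ/Q = √((δu/u)² + (-1·δy/y)² + (½·δc/c)²) = √(0.00576 + 0.00640 + 0.00216) = 0.120
Q = 80.4, so δQ = 0.120 × 80.4 = 9.62.

80.4 ± 9.62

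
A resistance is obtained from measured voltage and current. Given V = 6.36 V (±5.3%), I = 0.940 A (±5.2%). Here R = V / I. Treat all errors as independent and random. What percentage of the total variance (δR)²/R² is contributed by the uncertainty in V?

(δR/R)² = (1·δV/V)² + (-1·δI/I)²
  V term: (1×0.0530)² = 0.00281
  I term: (-1×0.0520)² = 0.00270
Total = 0.00551. Share from V = 0.00281/0.00551 = 0.510.

51.0%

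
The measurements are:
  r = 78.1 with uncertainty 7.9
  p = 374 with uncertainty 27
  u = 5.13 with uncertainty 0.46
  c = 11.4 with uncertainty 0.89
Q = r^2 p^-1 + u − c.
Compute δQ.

3.64

Let w = r^2·p^-1 = 16.3. δw/w = √((2·δr/r)² + (-1·δp/p)²) = √(0.0409 + 0.00521) = 0.215, so δw = 3.50.
Q = w + u − c: δQ = √(δw² + δu² + δc²) = √(12.3 + 0.212 + 0.792) = 3.64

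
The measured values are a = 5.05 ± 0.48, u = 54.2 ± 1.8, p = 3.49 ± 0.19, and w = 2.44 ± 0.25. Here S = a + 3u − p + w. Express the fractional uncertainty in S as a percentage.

Sums and differences: (δS)² = Σ (cᵢ δxᵢ)².
  (δa)² = 0.230;  (3·δu)² = 29.2;  (δp)² = 0.0361;  (δw)² = 0.0625
δS = √(29.5) = 5.43
S = 167, so δS/S = 5.43/167 = 0.0326.

3.26%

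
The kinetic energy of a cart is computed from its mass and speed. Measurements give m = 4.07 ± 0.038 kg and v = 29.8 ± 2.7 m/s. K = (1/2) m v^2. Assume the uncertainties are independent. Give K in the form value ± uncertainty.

Each factor contributes (exponent × relative error)² to (δK/K)²:
  (1·δm/m)² = (1×0.00934)² = 8.72e-05;  (2·δv/v)² = (2×0.0906)² = 0.0328
δK/K = √(0.0329) = 0.181
K = 1810 J, so δK = 0.181 × 1810 = 328 J.

1810 ± 328 J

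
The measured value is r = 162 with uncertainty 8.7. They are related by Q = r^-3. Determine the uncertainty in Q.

3.79e-08

Q ∝ r^-3, so δQ/Q = |-3| · δr/r = 3 × 0.0537 = 0.161.
Q = 2.35e-07, so δQ = 0.161 × 2.35e-07 = 3.79e-08.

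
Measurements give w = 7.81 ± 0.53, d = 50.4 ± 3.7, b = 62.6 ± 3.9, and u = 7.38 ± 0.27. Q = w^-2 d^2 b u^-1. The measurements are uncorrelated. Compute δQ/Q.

Products/powers → add relative errors in quadrature, weighted by exponent:
  (-2·δw/w)² = (-2×0.0679)² = 0.0184;  (2·δd/d)² = (2×0.0734)² = 0.0216;  (1·δb/b)² = (1×0.0623)² = 0.00388;  (-1·δu/u)² = (-1×0.0366)² = 0.00134
δQ/Q = √(0.0452) = 0.213

0.213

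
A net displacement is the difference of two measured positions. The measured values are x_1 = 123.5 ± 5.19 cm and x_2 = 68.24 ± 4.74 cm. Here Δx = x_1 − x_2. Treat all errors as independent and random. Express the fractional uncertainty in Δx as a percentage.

12.7%

Δx is a linear combination, so absolute uncertainties add in quadrature:
  (δx_1)² = 26.9;  (δx_2)² = 22.5
δΔx = √(49.4) = 7.03 cm
Δx = 55.26 cm, so δΔx/Δx = 7.03/55.26 = 0.127.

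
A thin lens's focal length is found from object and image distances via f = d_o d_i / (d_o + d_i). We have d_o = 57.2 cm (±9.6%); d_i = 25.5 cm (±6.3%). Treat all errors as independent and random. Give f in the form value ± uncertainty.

17.6 ± 0.929 cm

∂f/∂d_o = (d_i/(d_o+d_i))² = 0.0951;  ∂f/∂d_i = (d_o/(d_o+d_i))² = 0.478
δf = √((∂f/∂d_o · δd_o)² + (∂f/∂d_i · δd_i)²) = √(0.273 + 0.591) = 0.929 cm
f = 17.6 cm.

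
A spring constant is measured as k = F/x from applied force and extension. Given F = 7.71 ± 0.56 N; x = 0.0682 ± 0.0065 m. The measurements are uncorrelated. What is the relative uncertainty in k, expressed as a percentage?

For a monomial k ∝ F, x^-1, fractional errors add in quadrature:
  (1·δF/F)² = (1×0.0726)² = 0.00528;  (-1·δx/x)² = (-1×0.0953)² = 0.00908
δk/k = √(0.0144) = 0.120

12.0%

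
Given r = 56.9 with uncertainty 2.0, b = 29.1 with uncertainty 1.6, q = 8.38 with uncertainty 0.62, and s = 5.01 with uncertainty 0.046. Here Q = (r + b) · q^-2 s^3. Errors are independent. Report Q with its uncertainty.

Let u = r + b = 86.0. δu = √(δr² + δb²) = √(4.00 + 2.56) = 2.56, so δu/u = 0.0298.
Q is then a monomial in u, q, s:
δQ/Q = √((δu/u)² + (-2·δq/q)² + (3·δs/s)²) = √(0.000887 + 0.0219 + 0.000759) = 0.153
Q = 154, so δQ = 0.153 × 154 = 23.6.

154 ± 23.6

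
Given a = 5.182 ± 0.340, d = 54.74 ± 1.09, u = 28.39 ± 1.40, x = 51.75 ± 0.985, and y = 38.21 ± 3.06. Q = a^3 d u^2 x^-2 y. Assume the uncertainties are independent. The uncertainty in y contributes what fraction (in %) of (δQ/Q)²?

(δQ/Q)² = (3·δa/a)² + (1·δd/d)² + (2·δu/u)² + (-2·δx/x)² + (1·δy/y)²
  a term: (3×0.0656)² = 0.0387
  d term: (1×0.0199)² = 0.000397
  u term: (2×0.0493)² = 0.00973
  x term: (-2×0.0190)² = 0.00145
  y term: (1×0.0801)² = 0.00641
Total = 0.0567. Share from y = 0.00641/0.0567 = 0.113.

11.3%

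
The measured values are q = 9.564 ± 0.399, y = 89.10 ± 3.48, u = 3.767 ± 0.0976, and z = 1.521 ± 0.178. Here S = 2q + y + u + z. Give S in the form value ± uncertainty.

For a sum/difference, combine absolute errors in quadrature:
  (2·δq)² = 0.637;  (δy)² = 12.1;  (δu)² = 0.00953;  (δz)² = 0.0317
δS = √(12.8) = 3.58
S = 113.5.

113.5 ± 3.58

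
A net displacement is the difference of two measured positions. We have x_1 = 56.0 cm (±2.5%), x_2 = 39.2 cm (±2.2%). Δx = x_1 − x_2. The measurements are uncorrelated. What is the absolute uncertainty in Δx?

1.64 cm

Absolute uncertainties add in quadrature for a linear combination:
  (δx_1)² = 1.96;  (δx_2)² = 0.744
δΔx = √(2.70) = 1.64 cm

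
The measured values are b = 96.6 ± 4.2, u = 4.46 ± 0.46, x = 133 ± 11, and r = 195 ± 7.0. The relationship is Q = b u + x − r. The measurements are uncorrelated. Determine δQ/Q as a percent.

Let p = b·u = 431. δp/p = √((1·δb/b)² + (1·δu/u)²) = √(0.00189 + 0.0106) = 0.112, so δp = 48.2.
Q = p + x − r: δQ = √(δp² + δx² + δr²) = √(2330 + 121 + 49.0) = 50.0
Q = 369, so δQ/Q = 50.0/369 = 0.135.

13.5%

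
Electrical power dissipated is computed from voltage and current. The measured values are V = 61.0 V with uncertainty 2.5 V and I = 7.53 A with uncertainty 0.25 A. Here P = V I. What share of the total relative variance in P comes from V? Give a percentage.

60.4%

(δP/P)² = (1·δV/V)² + (1·δI/I)²
  V term: (1×0.0410)² = 0.00168
  I term: (1×0.0332)² = 0.00110
Total = 0.00278. Share from V = 0.00168/0.00278 = 0.604.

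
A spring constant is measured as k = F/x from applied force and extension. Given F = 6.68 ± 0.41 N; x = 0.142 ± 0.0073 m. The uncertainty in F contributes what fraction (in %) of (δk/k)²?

58.8%

(δk/k)² = (1·δF/F)² + (-1·δx/x)²
  F term: (1×0.0614)² = 0.00377
  x term: (-1×0.0514)² = 0.00264
Total = 0.00641. Share from F = 0.00377/0.00641 = 0.588.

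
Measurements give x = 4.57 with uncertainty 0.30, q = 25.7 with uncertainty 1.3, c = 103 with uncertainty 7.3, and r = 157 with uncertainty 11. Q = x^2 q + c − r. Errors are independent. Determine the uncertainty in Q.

Let p = x^2·q = 537. δp/p = √((2·δx/x)² + (1·δq/q)²) = √(0.0172 + 0.00256) = 0.141, so δp = 75.5.
Q = p + c − r: δQ = √(δp² + δc² + δr²) = √(5700 + 53.3 + 121) = 76.7

76.7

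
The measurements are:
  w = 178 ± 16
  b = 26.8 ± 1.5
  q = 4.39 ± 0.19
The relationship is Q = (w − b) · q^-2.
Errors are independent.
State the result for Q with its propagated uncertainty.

7.85 ± 1.08

Let u = w − b = 151. δu = √(δw² + δb²) = √(256 + 2.25) = 16.1, so δu/u = 0.106.
Q is then a monomial in u, q:
δQ/Q = √((δu/u)² + (-2·δq/q)²) = √(0.0113 + 0.00749) = 0.137
Q = 7.85, so δQ = 0.137 × 7.85 = 1.08.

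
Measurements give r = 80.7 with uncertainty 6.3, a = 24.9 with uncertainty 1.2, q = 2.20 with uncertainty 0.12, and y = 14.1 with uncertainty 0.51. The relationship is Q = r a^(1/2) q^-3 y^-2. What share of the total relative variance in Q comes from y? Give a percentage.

(δQ/Q)² = (1·δr/r)² + (½·δa/a)² + (-3·δq/q)² + (-2·δy/y)²
  r term: (1×0.0781)² = 0.00609
  a term: (0.5×0.0482)² = 0.000581
  q term: (-3×0.0545)² = 0.0268
  y term: (-2×0.0362)² = 0.00523
Total = 0.0387. Share from y = 0.00523/0.0387 = 0.135.

13.5%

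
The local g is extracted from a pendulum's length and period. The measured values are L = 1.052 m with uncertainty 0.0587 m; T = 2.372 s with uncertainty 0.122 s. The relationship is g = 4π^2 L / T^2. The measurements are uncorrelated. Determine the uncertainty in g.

0.864 m/s^2

Each factor contributes (exponent × relative error)² to (δg/g)²:
  (1·δL/L)² = (1×0.0558)² = 0.00311;  (-2·δT/T)² = (-2×0.0514)² = 0.0106
δg/g = √(0.0137) = 0.117
g = 7.382 m/s^2, so δg = 0.117 × 7.382 = 0.864 m/s^2.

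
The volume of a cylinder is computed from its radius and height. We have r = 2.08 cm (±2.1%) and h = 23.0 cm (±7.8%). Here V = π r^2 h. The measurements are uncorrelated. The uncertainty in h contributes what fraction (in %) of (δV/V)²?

77.5%

(δV/V)² = (2·δr/r)² + (1·δh/h)²
  r term: (2×0.0210)² = 0.00176
  h term: (1×0.0780)² = 0.00608
Total = 0.00785. Share from h = 0.00608/0.00785 = 0.775.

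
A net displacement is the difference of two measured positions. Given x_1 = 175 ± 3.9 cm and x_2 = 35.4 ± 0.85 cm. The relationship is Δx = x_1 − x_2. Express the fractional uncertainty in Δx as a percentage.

Absolute uncertainties add in quadrature for a linear combination:
  (δx_1)² = 15.2;  (δx_2)² = 0.722
δΔx = √(15.9) = 3.99 cm
Δx = 140 cm, so δΔx/Δx = 3.99/140 = 0.0286.

2.86%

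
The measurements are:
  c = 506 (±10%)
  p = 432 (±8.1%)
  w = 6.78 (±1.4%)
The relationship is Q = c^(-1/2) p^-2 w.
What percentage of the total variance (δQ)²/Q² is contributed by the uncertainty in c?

(δQ/Q)² = (−½·δc/c)² + (-2·δp/p)² + (1·δw/w)²
  c term: (-0.5×0.100)² = 0.00250
  p term: (-2×0.0810)² = 0.0262
  w term: (1×0.0140)² = 0.000196
Total = 0.0289. Share from c = 0.00250/0.0289 = 0.0864.

8.64%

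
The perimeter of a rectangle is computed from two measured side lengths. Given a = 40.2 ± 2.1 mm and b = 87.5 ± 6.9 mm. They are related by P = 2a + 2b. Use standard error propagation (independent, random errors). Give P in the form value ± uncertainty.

Sums and differences: (δP)² = Σ (cᵢ δxᵢ)².
  (2·δa)² = 17.6;  (2·δb)² = 190
δP = √(208) = 14.4 mm
P = 255 mm.

255 ± 14.4 mm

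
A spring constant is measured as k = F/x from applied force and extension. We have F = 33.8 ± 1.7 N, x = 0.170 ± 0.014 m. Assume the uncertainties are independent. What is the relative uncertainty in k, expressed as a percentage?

9.65%

Each factor contributes (exponent × relative error)² to (δk/k)²:
  (1·δF/F)² = (1×0.0503)² = 0.00253;  (-1·δx/x)² = (-1×0.0824)² = 0.00678
δk/k = √(0.00931) = 0.0965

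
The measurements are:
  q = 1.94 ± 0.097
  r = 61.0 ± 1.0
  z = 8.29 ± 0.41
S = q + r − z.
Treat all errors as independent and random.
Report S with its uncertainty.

Absolute uncertainties add in quadrature for a linear combination:
  (δq)² = 0.00941;  (δr)² = 1.00;  (δz)² = 0.168
δS = √(1.18) = 1.09
S = 54.6.

54.6 ± 1.09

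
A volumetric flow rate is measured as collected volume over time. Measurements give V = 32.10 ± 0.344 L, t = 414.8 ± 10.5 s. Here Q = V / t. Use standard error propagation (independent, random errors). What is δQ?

Q is a product of powers, so relative uncertainties combine in quadrature:
  (1·δV/V)² = (1×0.0107)² = 0.000115;  (-1·δt/t)² = (-1×0.0253)² = 0.000641
δQ/Q = √(0.000756) = 0.0275
Q = 0.07739 L/s, so δQ = 0.0275 × 0.07739 = 0.00213 L/s.

0.00213 L/s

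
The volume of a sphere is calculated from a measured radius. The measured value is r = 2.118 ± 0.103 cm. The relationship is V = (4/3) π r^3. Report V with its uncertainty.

V ∝ r^3, so δV/V = |3| · δr/r = 3 × 0.0486 = 0.146.
V = 39.80 cm^3, so δV = 0.146 × 39.80 = 5.81 cm^3.

39.80 ± 5.81 cm^3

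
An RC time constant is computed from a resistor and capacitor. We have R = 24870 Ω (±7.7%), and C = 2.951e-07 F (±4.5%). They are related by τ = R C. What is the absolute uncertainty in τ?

Each factor contributes (exponent × relative error)² to (δτ/τ)²:
  (1·δR/R)² = (1×0.0770)² = 0.00593;  (1·δC/C)² = (1×0.0450)² = 0.00202
δτ/τ = √(0.00795) = 0.0892
τ = 0.007339 s, so δτ = 0.0892 × 0.007339 = 0.000655 s.

0.000655 s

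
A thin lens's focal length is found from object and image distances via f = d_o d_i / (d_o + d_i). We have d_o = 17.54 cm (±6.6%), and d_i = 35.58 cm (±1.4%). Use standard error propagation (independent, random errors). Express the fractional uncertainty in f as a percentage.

∂f/∂d_o = (d_i/(d_o+d_i))² = 0.449;  ∂f/∂d_i = (d_o/(d_o+d_i))² = 0.109
δf = √((∂f/∂d_o · δd_o)² + (∂f/∂d_i · δd_i)²) = √(0.270 + 0.00295) = 0.522 cm
f = 11.75 cm, so δf/f = 0.522/11.75 = 0.0444.

4.44%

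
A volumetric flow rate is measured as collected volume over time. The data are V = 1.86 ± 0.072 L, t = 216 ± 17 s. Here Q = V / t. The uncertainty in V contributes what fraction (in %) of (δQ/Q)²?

(δQ/Q)² = (1·δV/V)² + (-1·δt/t)²
  V term: (1×0.0387)² = 0.00150
  t term: (-1×0.0787)² = 0.00619
Total = 0.00769. Share from V = 0.00150/0.00769 = 0.195.

19.5%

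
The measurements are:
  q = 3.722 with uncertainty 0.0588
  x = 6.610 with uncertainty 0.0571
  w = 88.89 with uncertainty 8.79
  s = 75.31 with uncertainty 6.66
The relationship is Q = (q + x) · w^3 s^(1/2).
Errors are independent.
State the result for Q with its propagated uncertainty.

(6.298 ± 1.89) × 10^7

Let u = q + x = 10.33. δu = √(δq² + δx²) = √(0.00346 + 0.00326) = 0.0820, so δu/u = 0.00793.
Q is then a monomial in u, w, s:
δQ/Q = √((δu/u)² + (3·δw/w)² + (½·δs/s)²) = √(6.29e-05 + 0.0880 + 0.00196) = 0.300
Q = 6.298e+07, so δQ = 0.300 × 6.298e+07 = 1.89e+07.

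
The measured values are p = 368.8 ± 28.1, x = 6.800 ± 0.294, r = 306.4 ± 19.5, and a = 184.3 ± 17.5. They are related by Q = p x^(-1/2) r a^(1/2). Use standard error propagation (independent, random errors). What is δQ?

66000

Each factor contributes (exponent × relative error)² to (δQ/Q)²:
  (1·δp/p)² = (1×0.0762)² = 0.00581;  (−½·δx/x)² = (-0.5×0.0432)² = 0.000467;  (1·δr/r)² = (1×0.0636)² = 0.00405;  (½·δa/a)² = (0.5×0.0950)² = 0.00225
δQ/Q = √(0.0126) = 0.112
Q = 588300, so δQ = 0.112 × 588300 = 66000.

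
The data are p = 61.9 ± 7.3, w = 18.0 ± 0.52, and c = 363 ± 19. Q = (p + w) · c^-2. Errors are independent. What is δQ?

Let u = p + w = 79.9. δu = √(δp² + δw²) = √(53.3 + 0.270) = 7.32, so δu/u = 0.0916.
Q is then a monomial in u, c:
δQ/Q = √((δu/u)² + (-2·δc/c)²) = √(0.00839 + 0.0110) = 0.139
Q = 0.000606, so δQ = 0.139 × 0.000606 = 8.43e-05.

8.43e-05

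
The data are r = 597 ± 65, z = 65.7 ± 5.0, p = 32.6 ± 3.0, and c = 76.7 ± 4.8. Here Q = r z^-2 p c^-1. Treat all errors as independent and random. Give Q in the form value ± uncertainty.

0.0588 ± 0.0128

Each factor contributes (exponent × relative error)² to (δQ/Q)²:
  (1·δr/r)² = (1×0.109)² = 0.0119;  (-2·δz/z)² = (-2×0.0761)² = 0.0232;  (1·δp/p)² = (1×0.0920)² = 0.00847;  (-1·δc/c)² = (-1×0.0626)² = 0.00392
δQ/Q = √(0.0474) = 0.218
Q = 0.0588, so δQ = 0.218 × 0.0588 = 0.0128.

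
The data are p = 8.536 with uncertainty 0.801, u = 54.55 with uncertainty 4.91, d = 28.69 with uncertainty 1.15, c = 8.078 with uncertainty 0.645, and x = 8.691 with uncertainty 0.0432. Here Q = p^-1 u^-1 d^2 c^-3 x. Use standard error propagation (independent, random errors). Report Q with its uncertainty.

For a monomial Q ∝ p^-1, u^-1, d^2, c^-3, x, fractional errors add in quadrature:
  (-1·δp/p)² = (-1×0.0938)² = 0.00881;  (-1·δu/u)² = (-1×0.0900)² = 0.00810;  (2·δd/d)² = (2×0.0401)² = 0.00643;  (-3·δc/c)² = (-3×0.0798)² = 0.0574;  (1·δx/x)² = (1×0.00497)² = 2.47e-05
δQ/Q = √(0.0807) = 0.284
Q = 0.02915, so δQ = 0.284 × 0.02915 = 0.00828.

0.02915 ± 0.00828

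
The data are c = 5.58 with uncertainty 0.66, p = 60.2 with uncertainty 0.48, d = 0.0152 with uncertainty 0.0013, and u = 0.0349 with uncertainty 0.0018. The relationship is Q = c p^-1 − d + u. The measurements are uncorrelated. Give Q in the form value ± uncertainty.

Let w = c·p^-1 = 0.0927. δw/w = √((1·δc/c)² + (-1·δp/p)²) = √(0.0140 + 6.36e-05) = 0.119, so δw = 0.0110.
Q = w − d + u: δQ = √(δw² + δd² + δu²) = √(0.000121 + 1.69e-06 + 3.24e-06) = 0.0112
Q = 0.112.

0.112 ± 0.0112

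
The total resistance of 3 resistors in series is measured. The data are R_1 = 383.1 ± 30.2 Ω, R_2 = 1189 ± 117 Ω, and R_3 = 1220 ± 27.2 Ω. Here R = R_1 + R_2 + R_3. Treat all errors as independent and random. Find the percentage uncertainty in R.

Absolute uncertainties add in quadrature for a linear combination:
  (δR_1)² = 912;  (δR_2)² = 13700;  (δR_3)² = 740
δR = √(15300) = 124 Ω
R = 2792 Ω, so δR/R = 124/2792 = 0.0444.

4.44%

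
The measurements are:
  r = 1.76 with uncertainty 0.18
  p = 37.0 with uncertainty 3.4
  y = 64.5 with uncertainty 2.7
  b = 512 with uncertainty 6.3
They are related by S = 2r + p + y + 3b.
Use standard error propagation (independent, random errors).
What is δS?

19.4

For a sum/difference, combine absolute errors in quadrature:
  (2·δr)² = 0.130;  (δp)² = 11.6;  (δy)² = 7.29;  (3·δb)² = 357
δS = √(376) = 19.4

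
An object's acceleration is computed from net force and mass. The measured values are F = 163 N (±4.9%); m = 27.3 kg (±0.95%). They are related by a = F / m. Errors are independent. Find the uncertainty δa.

Relative error in a monomial: (δa/a)² = Σ (nᵢ · δxᵢ/xᵢ)².
  (1·δF/F)² = (1×0.0490)² = 0.00240;  (-1·δm/m)² = (-1×0.00950)² = 9.03e-05
δa/a = √(0.00249) = 0.0499
a = 5.97 m/s^2, so δa = 0.0499 × 5.97 = 0.298 m/s^2.

0.298 m/s^2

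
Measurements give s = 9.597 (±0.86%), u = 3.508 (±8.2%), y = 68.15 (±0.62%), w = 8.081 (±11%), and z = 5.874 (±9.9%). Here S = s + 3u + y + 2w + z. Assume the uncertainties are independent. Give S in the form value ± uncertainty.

Absolute uncertainties add in quadrature for a linear combination:
  (δs)² = 0.00681;  (3·δu)² = 0.745;  (δy)² = 0.179;  (2·δw)² = 3.16;  (δz)² = 0.338
δS = √(4.43) = 2.10
S = 110.3.

110.3 ± 2.10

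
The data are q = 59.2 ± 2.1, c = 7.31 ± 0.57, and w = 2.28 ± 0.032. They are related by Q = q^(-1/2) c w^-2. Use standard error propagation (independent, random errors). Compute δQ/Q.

Products/powers → add relative errors in quadrature, weighted by exponent:
  (−½·δq/q)² = (-0.5×0.0355)² = 0.000315;  (1·δc/c)² = (1×0.0780)² = 0.00608;  (-2·δw/w)² = (-2×0.0140)² = 0.000788
δQ/Q = √(0.00718) = 0.0848

0.0848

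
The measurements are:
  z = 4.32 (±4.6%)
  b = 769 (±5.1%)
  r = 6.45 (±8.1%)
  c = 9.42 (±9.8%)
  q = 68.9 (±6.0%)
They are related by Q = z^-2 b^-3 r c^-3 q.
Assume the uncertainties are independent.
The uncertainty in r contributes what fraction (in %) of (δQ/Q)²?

(δQ/Q)² = (-2·δz/z)² + (-3·δb/b)² + (1·δr/r)² + (-3·δc/c)² + (1·δq/q)²
  z term: (-2×0.0460)² = 0.00846
  b term: (-3×0.0510)² = 0.0234
  r term: (1×0.0810)² = 0.00656
  c term: (-3×0.0980)² = 0.0864
  q term: (1×0.0600)² = 0.00360
Total = 0.128. Share from r = 0.00656/0.128 = 0.0511.

5.11%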